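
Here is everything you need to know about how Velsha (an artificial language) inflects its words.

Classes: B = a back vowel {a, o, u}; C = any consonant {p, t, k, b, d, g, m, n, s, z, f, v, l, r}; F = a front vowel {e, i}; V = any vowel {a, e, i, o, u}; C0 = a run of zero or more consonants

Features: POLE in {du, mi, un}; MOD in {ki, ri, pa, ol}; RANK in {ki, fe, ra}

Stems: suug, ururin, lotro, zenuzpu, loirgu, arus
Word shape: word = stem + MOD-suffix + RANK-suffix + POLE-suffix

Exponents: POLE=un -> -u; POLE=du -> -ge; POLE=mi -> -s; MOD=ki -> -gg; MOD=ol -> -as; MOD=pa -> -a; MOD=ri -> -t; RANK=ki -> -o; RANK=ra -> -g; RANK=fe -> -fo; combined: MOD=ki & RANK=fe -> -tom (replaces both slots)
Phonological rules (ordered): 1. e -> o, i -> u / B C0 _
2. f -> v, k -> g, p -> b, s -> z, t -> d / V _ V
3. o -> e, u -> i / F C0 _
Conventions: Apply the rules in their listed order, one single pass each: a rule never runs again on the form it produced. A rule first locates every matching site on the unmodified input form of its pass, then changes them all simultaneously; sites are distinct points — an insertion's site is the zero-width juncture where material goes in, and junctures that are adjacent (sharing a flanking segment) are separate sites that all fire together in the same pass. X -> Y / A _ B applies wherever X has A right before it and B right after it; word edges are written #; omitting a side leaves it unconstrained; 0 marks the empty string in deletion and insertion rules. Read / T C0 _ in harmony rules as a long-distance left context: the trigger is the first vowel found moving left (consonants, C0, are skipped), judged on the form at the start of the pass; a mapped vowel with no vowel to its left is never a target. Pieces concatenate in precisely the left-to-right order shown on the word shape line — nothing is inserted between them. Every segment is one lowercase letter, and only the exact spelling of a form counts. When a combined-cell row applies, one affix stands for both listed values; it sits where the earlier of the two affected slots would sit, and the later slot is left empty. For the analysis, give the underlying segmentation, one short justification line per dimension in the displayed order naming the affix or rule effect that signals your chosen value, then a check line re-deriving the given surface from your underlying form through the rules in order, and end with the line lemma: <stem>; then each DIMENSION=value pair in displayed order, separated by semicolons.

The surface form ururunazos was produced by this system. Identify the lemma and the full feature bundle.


underlying: ururin-as-o-s
POLE=mi - signalled by the affix -s
MOD=ol - signalled by the affix -as
RANK=ki - signalled by the affix -o
check: ururinasos -> ururunasos -> ururunazos -> ururunazos
lemma: ururin; POLE=mi; MOD=ol; RANK=ki


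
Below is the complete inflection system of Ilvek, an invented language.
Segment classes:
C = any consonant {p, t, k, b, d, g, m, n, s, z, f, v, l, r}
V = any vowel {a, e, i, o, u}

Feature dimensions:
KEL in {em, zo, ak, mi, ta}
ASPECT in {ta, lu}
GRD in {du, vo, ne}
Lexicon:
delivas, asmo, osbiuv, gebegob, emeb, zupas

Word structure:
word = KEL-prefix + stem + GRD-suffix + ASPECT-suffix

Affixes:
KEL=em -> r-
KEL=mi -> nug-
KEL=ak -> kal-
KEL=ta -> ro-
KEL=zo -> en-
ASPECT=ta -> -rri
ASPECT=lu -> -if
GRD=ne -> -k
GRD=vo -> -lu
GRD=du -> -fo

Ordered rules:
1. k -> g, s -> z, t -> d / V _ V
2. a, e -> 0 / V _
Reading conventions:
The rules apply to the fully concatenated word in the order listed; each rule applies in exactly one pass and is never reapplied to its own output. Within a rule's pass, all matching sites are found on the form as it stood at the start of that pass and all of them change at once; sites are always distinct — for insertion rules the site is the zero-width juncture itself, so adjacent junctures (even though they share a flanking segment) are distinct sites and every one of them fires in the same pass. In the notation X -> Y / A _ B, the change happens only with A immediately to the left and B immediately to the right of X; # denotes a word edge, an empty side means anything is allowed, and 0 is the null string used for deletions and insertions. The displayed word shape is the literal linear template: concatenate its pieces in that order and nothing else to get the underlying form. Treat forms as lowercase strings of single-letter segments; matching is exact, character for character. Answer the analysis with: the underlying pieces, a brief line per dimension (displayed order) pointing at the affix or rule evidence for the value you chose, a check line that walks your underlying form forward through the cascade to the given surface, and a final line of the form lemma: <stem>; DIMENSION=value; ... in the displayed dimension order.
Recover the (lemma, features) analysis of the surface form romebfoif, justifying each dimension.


underlying: ro-emeb-fo-if
KEL=ta - signalled by the affix ro-
ASPECT=lu - signalled by the affix -if
GRD=du - signalled by the affix -fo
check: roemebfoif -> roemebfoif -> romebfoif
lemma: emeb; KEL=ta; ASPECT=lu; GRD=du


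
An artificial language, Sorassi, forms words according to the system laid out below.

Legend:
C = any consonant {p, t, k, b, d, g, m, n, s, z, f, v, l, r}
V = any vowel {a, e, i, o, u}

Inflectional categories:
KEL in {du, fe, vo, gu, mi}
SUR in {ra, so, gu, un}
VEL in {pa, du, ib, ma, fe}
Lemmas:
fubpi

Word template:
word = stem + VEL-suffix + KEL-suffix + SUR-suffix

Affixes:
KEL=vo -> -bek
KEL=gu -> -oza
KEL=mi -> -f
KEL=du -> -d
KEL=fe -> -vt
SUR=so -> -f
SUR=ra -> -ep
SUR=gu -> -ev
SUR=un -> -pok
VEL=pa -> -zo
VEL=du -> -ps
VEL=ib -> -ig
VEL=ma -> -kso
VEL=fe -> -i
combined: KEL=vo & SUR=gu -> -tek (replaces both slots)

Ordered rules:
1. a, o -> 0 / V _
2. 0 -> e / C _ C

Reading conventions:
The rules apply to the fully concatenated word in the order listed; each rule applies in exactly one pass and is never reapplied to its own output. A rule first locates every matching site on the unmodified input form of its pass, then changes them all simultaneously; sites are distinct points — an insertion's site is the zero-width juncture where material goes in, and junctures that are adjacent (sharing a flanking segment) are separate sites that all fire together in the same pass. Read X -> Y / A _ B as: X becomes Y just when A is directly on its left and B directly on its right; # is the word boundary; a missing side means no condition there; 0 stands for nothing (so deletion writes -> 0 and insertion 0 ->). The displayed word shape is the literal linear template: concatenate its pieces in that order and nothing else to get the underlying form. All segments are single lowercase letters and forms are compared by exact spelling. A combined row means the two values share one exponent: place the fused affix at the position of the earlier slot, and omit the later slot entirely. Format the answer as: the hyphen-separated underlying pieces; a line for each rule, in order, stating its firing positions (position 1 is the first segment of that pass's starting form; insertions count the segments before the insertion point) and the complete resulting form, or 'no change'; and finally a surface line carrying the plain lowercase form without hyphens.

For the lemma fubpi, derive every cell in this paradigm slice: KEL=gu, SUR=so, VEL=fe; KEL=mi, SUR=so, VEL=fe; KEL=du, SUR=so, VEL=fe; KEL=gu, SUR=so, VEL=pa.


cell KEL=gu, SUR=so, VEL=fe:
underlying: fubpi-i-oza-f
1. a, o -> 0 / V _: fires at position(s) 7: fubpiizaf
2. 0 -> e / C _ C: inserts after position(s) 3: fubepiizaf
surface: fubepiizaf

cell KEL=mi, SUR=so, VEL=fe:
underlying: fubpi-i-f-f
1. a, o -> 0 / V _: no change
2. 0 -> e / C _ C: inserts after position(s) 3, 7: fubepiifef
surface: fubepiifef

cell KEL=du, SUR=so, VEL=fe:
underlying: fubpi-i-d-f
1. a, o -> 0 / V _: no change
2. 0 -> e / C _ C: inserts after position(s) 3, 7: fubepiidef
surface: fubepiidef

cell KEL=gu, SUR=so, VEL=pa:
underlying: fubpi-zo-oza-f
1. a, o -> 0 / V _: fires at position(s) 8: fubpizozaf
2. 0 -> e / C _ C: inserts after position(s) 3: fubepizozaf
surface: fubepizozaf


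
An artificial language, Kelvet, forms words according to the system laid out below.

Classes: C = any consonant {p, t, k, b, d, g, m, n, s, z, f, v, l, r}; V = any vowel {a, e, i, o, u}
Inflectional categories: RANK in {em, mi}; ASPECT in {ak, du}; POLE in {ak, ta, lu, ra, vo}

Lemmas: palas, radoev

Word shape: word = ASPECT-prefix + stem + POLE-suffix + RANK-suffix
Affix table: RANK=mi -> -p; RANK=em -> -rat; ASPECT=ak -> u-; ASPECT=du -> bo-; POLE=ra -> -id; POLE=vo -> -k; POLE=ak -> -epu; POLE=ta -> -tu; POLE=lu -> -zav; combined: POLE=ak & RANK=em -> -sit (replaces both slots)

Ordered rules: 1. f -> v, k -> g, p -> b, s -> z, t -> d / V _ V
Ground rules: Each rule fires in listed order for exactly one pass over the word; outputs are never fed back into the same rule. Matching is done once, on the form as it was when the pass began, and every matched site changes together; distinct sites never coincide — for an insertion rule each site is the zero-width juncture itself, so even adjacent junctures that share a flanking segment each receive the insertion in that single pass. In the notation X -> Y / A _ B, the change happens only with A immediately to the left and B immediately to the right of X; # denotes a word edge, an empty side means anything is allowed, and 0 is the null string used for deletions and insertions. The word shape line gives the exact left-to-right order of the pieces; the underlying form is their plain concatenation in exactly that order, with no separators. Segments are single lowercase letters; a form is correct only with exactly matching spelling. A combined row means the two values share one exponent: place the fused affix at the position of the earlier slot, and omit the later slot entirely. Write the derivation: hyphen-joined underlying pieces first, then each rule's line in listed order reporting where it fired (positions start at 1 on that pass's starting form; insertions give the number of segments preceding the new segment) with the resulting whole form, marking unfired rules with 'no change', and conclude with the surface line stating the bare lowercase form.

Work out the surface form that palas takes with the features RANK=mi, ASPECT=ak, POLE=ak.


underlying: u-palas-epu-p
1. f -> v, k -> g, p -> b, s -> z, t -> d / V _ V: fires at position(s) 2, 6, 8: ubalazebup
surface: ubalazebup


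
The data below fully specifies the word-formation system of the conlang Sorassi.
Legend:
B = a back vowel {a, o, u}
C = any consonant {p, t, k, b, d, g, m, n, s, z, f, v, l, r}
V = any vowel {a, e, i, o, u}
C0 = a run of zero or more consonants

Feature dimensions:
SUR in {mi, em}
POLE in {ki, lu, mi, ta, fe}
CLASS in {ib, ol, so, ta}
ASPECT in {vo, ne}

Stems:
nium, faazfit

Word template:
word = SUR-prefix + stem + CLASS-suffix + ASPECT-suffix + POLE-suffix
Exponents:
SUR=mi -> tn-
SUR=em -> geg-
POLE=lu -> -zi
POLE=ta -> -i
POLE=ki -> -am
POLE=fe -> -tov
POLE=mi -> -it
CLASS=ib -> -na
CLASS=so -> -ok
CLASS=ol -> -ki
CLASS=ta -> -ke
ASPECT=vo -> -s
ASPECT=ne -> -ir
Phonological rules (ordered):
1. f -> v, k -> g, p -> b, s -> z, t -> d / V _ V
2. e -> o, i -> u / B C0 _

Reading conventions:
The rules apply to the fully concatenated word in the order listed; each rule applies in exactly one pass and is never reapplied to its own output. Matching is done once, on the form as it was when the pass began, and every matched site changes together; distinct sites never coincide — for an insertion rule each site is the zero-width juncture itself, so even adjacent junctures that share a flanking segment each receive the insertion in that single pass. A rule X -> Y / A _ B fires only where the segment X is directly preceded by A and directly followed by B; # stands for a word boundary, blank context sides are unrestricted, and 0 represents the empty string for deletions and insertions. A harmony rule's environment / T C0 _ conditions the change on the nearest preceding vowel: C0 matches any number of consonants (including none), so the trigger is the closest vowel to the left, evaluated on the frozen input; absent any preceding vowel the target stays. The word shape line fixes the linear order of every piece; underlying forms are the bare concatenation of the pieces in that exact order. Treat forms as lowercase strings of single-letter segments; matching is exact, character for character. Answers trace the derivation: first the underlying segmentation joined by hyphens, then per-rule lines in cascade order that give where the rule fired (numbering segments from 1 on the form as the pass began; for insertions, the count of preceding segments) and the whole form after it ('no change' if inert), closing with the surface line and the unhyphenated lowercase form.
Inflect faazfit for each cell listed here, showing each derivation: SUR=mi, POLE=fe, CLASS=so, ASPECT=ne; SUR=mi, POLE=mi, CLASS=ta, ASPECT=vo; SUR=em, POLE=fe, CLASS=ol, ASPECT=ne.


cell SUR=mi, POLE=fe, CLASS=so, ASPECT=ne:
underlying: tn-faazfit-ok-ir-tov
1. f -> v, k -> g, p -> b, s -> z, t -> d / V _ V: fires at position(s) 9, 11: tnfaazfidogirtov
2. e -> o, i -> u / B C0 _: fires at position(s) 8, 12: tnfaazfudogurtov
surface: tnfaazfudogurtov

cell SUR=mi, POLE=mi, CLASS=ta, ASPECT=vo:
underlying: tn-faazfit-ke-s-it
1. f -> v, k -> g, p -> b, s -> z, t -> d / V _ V: fires at position(s) 12: tnfaazfitkezit
2. e -> o, i -> u / B C0 _: fires at position(s) 8: tnfaazfutkezit
surface: tnfaazfutkezit

cell SUR=em, POLE=fe, CLASS=ol, ASPECT=ne:
underlying: geg-faazfit-ki-ir-tov
1. f -> v, k -> g, p -> b, s -> z, t -> d / V _ V: no change
2. e -> o, i -> u / B C0 _: fires at position(s) 9: gegfaazfutkiirtov
surface: gegfaazfutkiirtov


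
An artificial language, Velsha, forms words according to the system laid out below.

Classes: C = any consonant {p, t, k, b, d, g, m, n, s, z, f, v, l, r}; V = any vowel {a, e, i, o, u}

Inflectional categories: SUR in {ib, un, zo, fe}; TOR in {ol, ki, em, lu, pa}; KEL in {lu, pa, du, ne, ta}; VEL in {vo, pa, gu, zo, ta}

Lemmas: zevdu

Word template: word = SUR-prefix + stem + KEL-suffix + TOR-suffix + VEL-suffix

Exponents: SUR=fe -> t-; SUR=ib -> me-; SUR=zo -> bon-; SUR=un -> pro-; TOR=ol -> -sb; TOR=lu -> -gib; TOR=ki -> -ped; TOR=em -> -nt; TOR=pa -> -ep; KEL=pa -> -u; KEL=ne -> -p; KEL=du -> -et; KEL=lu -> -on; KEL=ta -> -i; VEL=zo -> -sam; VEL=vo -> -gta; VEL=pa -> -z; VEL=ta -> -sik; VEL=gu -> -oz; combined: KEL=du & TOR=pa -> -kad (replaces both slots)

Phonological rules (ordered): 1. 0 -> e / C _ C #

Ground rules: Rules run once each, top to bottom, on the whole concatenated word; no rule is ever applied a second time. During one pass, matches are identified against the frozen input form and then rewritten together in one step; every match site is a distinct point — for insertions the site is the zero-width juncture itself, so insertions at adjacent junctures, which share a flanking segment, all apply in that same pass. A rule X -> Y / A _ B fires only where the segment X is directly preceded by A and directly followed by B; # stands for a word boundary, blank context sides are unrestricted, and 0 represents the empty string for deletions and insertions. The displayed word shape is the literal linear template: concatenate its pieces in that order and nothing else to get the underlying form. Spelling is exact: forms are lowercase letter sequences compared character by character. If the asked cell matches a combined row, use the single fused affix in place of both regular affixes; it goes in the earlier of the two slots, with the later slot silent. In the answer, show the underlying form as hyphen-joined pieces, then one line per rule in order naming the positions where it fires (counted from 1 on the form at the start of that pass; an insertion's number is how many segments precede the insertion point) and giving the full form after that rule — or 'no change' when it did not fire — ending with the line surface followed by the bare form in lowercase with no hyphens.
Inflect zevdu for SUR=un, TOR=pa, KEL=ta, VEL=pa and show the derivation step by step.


underlying: pro-zevdu-i-ep-z
1. 0 -> e / C _ C #: inserts after position(s) 11: prozevduiepez
surface: prozevduiepez


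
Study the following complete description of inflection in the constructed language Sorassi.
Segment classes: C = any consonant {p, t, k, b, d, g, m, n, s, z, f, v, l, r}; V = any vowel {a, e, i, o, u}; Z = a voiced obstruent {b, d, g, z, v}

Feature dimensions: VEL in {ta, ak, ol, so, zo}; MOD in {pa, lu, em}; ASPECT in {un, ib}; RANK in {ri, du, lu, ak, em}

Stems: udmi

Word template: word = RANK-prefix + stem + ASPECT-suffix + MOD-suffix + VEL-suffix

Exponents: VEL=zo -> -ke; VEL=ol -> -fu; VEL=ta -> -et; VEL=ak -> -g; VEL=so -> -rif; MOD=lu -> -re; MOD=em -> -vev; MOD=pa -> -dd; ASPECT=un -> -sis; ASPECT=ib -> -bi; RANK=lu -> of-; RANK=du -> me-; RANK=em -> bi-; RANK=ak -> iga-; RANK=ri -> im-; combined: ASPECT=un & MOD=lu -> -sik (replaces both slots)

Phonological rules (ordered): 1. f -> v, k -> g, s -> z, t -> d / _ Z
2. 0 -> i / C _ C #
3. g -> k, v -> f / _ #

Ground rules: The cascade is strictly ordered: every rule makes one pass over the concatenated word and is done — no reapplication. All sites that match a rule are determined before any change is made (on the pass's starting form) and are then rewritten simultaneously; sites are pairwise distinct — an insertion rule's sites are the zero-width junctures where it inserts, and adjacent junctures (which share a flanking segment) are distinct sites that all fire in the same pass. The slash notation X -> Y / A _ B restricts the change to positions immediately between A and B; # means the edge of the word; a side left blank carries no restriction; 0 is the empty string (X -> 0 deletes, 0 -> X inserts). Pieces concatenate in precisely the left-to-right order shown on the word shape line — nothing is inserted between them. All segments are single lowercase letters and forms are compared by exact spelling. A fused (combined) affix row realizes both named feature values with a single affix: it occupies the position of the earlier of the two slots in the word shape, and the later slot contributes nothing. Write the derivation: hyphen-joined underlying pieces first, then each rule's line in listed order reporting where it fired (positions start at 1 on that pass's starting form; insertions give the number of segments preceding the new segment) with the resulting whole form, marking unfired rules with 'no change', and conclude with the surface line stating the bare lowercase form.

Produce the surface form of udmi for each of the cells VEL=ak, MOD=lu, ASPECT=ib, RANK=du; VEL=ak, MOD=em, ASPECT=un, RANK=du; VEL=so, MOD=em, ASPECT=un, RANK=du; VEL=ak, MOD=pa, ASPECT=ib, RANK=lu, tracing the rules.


cell VEL=ak, MOD=lu, ASPECT=ib, RANK=du:
underlying: me-udmi-bi-re-g
1. f -> v, k -> g, s -> z, t -> d / _ Z: no change
2. 0 -> i / C _ C #: no change
3. g -> k, v -> f / _ #: fires at position(s) 11: meudmibirek
surface: meudmibirek

cell VEL=ak, MOD=em, ASPECT=un, RANK=du:
underlying: me-udmi-sis-vev-g
1. f -> v, k -> g, s -> z, t -> d / _ Z: fires at position(s) 9: meudmisizvevg
2. 0 -> i / C _ C #: inserts after position(s) 12: meudmisizvevig
3. g -> k, v -> f / _ #: fires at position(s) 14: meudmisizvevik
surface: meudmisizvevik

cell VEL=so, MOD=em, ASPECT=un, RANK=du:
underlying: me-udmi-sis-vev-rif
1. f -> v, k -> g, s -> z, t -> d / _ Z: fires at position(s) 9: meudmisizvevrif
2. 0 -> i / C _ C #: no change
3. g -> k, v -> f / _ #: no change
surface: meudmisizvevrif

cell VEL=ak, MOD=pa, ASPECT=ib, RANK=lu:
underlying: of-udmi-bi-dd-g
1. f -> v, k -> g, s -> z, t -> d / _ Z: no change
2. 0 -> i / C _ C #: inserts after position(s) 10: ofudmibiddig
3. g -> k, v -> f / _ #: fires at position(s) 12: ofudmibiddik
surface: ofudmibiddik


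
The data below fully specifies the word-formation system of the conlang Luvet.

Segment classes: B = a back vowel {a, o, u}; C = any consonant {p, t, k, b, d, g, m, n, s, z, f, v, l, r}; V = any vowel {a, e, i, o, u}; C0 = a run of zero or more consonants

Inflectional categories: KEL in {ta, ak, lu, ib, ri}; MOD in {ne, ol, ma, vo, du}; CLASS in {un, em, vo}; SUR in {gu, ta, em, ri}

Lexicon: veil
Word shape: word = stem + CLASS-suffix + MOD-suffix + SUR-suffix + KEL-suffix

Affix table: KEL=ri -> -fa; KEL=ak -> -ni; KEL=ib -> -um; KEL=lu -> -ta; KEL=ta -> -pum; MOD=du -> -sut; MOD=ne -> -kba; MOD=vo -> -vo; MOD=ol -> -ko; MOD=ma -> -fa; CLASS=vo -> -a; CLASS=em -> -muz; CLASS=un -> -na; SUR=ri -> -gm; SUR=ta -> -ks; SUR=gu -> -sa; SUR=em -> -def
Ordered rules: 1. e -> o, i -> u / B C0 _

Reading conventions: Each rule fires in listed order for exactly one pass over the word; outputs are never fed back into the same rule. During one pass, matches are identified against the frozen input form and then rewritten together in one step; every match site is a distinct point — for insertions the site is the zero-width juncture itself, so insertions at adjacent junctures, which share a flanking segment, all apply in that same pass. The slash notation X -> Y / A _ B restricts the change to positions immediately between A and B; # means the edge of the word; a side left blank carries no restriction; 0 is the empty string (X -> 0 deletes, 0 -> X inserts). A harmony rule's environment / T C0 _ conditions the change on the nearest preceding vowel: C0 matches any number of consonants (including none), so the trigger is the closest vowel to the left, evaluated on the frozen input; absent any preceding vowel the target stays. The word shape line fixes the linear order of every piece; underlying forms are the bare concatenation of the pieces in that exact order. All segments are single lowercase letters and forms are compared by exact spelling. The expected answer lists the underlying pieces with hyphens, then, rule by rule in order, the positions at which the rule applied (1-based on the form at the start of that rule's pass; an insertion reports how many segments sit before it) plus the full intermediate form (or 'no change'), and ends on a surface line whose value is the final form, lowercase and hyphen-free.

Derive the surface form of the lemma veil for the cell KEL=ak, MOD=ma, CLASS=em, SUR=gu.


underlying: veil-muz-fa-sa-ni
1. e -> o, i -> u / B C0 _: fires at position(s) 13: veilmuzfasanu
surface: veilmuzfasanu


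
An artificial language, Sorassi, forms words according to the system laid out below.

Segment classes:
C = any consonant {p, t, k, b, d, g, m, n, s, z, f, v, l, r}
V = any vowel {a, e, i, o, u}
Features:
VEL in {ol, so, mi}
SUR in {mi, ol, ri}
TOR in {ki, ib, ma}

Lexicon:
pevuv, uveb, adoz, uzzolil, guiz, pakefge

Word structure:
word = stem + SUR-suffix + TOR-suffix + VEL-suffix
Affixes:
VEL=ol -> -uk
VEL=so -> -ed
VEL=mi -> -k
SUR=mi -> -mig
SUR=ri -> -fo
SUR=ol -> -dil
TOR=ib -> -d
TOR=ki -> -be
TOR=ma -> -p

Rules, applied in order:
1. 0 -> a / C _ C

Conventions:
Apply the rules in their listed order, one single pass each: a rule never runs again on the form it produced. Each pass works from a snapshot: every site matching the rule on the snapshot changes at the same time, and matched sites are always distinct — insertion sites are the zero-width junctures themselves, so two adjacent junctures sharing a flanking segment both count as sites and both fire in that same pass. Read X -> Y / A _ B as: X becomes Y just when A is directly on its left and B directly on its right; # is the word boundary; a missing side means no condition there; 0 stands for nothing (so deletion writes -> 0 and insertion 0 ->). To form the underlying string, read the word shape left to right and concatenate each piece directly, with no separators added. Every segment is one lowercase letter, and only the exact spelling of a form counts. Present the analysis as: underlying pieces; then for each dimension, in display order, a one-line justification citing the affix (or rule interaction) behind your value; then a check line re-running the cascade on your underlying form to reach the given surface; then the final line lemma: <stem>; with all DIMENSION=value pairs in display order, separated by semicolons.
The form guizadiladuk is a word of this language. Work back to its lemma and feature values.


underlying: guiz-dil-d-uk
VEL=ol - signalled by the affix -uk
SUR=ol - signalled by the affix -dil
TOR=ib - signalled by the affix -d
check: guizdilduk -> guizadiladuk
lemma: guiz; VEL=ol; SUR=ol; TOR=ib


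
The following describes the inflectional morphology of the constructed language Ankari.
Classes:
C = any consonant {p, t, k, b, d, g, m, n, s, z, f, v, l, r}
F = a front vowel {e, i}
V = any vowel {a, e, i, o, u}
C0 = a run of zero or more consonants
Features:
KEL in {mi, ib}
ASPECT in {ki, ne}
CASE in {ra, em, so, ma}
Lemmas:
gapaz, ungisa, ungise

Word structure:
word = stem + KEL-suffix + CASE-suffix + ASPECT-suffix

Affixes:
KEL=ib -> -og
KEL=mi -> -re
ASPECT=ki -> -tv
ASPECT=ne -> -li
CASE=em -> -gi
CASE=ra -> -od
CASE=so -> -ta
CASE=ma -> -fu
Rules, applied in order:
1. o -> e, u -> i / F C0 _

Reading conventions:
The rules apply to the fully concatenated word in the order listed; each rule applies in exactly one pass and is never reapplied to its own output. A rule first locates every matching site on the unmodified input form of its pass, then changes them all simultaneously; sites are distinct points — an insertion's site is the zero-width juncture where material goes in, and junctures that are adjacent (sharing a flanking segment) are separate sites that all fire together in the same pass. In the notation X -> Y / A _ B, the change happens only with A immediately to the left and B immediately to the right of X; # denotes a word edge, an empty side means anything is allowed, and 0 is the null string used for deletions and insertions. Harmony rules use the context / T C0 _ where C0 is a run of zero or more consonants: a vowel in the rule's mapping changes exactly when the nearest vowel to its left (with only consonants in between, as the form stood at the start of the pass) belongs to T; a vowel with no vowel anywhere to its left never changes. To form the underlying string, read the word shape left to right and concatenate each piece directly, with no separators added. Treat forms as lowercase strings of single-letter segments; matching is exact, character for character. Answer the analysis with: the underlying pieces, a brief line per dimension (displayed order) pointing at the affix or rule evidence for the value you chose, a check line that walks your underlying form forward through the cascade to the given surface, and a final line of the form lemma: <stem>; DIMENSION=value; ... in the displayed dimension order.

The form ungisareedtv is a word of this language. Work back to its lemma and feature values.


underlying: ungisa-re-od-tv
KEL=mi - signalled by the affix -re
ASPECT=ki - signalled by the affix -tv
CASE=ra - signalled by the affix -od
check: ungisareodtv -> ungisareedtv
lemma: ungisa; KEL=mi; ASPECT=ki; CASE=ra


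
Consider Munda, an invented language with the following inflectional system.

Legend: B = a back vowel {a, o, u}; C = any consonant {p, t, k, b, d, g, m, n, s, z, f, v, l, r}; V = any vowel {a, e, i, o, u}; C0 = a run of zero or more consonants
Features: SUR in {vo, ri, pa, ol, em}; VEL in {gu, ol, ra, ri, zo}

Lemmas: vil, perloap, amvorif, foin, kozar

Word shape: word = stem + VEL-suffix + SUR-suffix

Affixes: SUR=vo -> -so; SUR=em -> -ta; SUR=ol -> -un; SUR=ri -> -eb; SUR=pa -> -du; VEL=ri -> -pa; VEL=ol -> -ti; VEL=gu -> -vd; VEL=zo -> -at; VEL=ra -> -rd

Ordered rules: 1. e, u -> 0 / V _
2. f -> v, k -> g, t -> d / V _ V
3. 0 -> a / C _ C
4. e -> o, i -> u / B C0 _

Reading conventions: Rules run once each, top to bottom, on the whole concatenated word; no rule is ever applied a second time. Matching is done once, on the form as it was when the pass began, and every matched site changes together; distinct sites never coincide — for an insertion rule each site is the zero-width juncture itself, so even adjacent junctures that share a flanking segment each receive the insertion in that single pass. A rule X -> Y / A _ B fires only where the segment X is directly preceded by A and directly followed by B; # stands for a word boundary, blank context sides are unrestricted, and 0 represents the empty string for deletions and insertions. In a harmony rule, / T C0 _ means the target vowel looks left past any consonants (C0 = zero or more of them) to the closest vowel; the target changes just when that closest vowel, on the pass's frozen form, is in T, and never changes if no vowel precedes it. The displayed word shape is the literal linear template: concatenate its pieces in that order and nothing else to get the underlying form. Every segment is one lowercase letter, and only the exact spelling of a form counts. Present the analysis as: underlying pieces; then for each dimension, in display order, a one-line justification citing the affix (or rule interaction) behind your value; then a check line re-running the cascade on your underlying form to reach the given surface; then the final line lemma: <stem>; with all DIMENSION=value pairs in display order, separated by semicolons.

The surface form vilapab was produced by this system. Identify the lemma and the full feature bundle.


underlying: vil-pa-eb
SUR=ri - signalled by the affix -eb
VEL=ri - signalled by the affix -pa
check: vilpaeb -> vilpab -> vilpab -> vilapab -> vilapab
lemma: vil; SUR=ri; VEL=ri


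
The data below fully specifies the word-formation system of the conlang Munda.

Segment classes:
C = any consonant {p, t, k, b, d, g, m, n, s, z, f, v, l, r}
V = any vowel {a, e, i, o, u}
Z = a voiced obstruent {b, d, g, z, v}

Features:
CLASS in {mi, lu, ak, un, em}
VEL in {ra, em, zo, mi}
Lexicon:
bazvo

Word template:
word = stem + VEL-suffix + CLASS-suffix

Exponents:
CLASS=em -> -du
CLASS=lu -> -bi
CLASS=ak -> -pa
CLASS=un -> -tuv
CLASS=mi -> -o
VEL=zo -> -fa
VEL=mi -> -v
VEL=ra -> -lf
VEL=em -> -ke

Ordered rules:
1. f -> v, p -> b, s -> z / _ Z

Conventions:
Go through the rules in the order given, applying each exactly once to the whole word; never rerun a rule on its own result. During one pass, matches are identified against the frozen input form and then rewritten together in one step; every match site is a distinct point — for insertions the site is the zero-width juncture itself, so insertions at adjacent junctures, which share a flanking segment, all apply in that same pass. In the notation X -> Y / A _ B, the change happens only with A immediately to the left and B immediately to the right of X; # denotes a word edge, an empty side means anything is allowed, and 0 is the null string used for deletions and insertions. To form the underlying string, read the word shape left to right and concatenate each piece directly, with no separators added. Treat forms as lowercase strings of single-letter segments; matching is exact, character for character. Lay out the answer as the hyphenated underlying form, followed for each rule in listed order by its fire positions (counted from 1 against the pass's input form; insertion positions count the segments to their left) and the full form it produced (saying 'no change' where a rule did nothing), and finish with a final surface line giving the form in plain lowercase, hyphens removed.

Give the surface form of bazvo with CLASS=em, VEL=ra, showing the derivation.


underlying: bazvo-lf-du
1. f -> v, p -> b, s -> z / _ Z: fires at position(s) 7: bazvolvdu
surface: bazvolvdu


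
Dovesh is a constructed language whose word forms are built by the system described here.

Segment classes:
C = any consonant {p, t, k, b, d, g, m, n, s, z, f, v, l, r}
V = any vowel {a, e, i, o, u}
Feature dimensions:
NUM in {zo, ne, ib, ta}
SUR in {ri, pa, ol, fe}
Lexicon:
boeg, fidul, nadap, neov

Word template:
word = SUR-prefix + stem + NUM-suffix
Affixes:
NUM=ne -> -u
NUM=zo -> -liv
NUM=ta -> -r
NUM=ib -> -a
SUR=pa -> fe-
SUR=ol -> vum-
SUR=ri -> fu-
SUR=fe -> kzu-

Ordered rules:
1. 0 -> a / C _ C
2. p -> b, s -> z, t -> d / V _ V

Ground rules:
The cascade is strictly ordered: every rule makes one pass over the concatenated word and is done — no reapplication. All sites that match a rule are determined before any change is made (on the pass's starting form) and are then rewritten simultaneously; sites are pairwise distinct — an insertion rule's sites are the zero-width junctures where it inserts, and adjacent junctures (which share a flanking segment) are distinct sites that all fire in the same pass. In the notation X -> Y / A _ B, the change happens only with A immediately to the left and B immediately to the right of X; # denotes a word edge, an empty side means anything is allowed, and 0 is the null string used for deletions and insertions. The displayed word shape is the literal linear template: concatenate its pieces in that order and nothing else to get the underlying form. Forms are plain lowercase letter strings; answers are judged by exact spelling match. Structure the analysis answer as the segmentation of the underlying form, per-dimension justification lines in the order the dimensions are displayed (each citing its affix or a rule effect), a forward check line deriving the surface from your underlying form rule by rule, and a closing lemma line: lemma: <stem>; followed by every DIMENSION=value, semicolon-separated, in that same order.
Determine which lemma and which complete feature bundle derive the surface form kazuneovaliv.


underlying: kzu-neov-liv
NUM=zo - signalled by the affix -liv
SUR=fe - signalled by the affix kzu-
check: kzuneovliv -> kazuneovaliv -> kazuneovaliv
lemma: neov; NUM=zo; SUR=fe


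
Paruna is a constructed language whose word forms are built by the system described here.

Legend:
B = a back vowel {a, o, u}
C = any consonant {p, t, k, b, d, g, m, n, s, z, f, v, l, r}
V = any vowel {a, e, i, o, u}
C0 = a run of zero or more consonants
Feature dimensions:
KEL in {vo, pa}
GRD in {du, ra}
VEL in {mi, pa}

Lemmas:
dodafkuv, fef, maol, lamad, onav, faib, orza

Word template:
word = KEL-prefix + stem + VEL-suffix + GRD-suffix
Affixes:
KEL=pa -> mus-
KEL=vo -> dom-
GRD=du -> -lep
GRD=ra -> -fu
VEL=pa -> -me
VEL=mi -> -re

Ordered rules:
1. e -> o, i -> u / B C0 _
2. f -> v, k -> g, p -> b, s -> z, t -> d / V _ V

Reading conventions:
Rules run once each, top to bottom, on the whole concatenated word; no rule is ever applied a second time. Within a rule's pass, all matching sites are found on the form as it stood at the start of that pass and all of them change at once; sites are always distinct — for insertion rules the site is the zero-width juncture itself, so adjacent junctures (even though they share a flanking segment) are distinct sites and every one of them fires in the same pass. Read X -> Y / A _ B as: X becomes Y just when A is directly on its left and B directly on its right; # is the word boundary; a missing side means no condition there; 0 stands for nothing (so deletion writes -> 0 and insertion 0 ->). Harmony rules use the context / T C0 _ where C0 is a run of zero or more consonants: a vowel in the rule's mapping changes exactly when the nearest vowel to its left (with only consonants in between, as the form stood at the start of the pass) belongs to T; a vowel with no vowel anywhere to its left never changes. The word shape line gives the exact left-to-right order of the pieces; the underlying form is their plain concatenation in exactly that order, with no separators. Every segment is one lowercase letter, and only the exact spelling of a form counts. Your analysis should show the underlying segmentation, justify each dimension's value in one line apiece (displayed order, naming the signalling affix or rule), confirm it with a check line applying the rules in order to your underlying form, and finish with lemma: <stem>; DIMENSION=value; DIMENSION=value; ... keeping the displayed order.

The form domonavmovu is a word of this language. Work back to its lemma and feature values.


underlying: dom-onav-me-fu
KEL=vo - signalled by the affix dom-
GRD=ra - signalled by the affix -fu
VEL=pa - signalled by the affix -me
check: domonavmefu -> domonavmofu -> domonavmovu
lemma: onav; KEL=vo; GRD=ra; VEL=pa


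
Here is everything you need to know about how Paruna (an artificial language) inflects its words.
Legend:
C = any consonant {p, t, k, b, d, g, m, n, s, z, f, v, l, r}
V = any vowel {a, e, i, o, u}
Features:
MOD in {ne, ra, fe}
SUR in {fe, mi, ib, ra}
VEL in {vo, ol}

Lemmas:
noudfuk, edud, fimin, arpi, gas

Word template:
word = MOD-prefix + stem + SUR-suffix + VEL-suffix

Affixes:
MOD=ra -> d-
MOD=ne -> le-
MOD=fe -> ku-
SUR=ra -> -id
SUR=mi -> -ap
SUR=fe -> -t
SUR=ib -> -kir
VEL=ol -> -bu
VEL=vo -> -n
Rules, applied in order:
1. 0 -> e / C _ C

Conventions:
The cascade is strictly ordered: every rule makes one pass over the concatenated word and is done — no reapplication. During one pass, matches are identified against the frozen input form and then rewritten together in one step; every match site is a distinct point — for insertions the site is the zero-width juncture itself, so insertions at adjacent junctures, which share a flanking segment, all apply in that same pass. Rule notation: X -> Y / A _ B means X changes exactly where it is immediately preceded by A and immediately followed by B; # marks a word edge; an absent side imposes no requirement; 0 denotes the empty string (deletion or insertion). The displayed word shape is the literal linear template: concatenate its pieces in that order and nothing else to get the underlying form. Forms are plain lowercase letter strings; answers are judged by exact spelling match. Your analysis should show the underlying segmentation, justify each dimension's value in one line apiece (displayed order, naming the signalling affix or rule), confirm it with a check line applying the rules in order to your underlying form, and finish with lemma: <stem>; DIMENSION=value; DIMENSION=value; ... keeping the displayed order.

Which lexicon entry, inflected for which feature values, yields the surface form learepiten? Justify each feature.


underlying: le-arpi-t-n
MOD=ne - signalled by the affix le-
SUR=fe - signalled by the affix -t
VEL=vo - signalled by the affix -n
check: learpitn -> learepiten
lemma: arpi; MOD=ne; SUR=fe; VEL=vo


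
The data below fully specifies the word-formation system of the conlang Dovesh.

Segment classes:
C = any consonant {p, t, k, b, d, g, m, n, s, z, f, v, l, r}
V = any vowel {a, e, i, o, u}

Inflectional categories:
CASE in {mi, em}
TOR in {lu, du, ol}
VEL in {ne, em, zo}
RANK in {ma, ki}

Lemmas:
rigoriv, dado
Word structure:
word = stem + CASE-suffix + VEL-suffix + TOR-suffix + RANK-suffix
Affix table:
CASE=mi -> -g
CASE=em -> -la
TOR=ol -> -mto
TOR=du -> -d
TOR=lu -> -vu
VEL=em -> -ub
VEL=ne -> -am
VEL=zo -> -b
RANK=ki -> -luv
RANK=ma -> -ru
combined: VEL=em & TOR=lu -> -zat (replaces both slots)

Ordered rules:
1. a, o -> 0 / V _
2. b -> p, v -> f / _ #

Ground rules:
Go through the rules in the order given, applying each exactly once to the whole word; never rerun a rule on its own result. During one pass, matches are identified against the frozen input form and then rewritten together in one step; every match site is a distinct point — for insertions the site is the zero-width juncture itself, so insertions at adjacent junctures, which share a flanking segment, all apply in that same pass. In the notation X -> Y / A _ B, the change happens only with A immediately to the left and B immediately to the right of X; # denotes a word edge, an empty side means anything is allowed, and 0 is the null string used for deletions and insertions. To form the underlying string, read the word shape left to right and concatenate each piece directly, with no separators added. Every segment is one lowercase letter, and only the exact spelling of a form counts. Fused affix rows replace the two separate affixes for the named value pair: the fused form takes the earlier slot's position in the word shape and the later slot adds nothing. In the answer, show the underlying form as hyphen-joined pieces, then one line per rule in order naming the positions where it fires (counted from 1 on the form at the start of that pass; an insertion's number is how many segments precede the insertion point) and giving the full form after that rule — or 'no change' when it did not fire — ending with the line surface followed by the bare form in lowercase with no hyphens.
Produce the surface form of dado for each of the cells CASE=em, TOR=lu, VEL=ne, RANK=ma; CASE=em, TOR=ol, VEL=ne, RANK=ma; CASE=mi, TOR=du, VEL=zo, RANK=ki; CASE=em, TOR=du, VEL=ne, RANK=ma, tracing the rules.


cell CASE=em, TOR=lu, VEL=ne, RANK=ma:
underlying: dado-la-am-vu-ru
1. a, o -> 0 / V _: fires at position(s) 7: dadolamvuru
2. b -> p, v -> f / _ #: no change
surface: dadolamvuru

cell CASE=em, TOR=ol, VEL=ne, RANK=ma:
underlying: dado-la-am-mto-ru
1. a, o -> 0 / V _: fires at position(s) 7: dadolammtoru
2. b -> p, v -> f / _ #: no change
surface: dadolammtoru

cell CASE=mi, TOR=du, VEL=zo, RANK=ki:
underlying: dado-g-b-d-luv
1. a, o -> 0 / V _: no change
2. b -> p, v -> f / _ #: fires at position(s) 10: dadogbdluf
surface: dadogbdluf

cell CASE=em, TOR=du, VEL=ne, RANK=ma:
underlying: dado-la-am-d-ru
1. a, o -> 0 / V _: fires at position(s) 7: dadolamdru
2. b -> p, v -> f / _ #: no change
surface: dadolamdru
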